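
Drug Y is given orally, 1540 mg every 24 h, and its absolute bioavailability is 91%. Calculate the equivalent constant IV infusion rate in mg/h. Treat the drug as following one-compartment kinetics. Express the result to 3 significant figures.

Equivalent systemic input: infusion rate = F·D/τ.
Rate = 0.91 × 1540 / 24 = 58.39 mg/h

58.4 mg/h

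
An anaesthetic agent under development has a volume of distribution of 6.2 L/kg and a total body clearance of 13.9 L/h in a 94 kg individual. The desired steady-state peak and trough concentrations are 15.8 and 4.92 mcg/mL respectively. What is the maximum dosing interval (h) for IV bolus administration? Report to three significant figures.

48.9 h

Vd = 6.2 L/kg × 94 kg = 582.8 L
k = CL / Vd = 13.90 / 582.8 = 0.02385 h⁻¹
Between IV bolus doses, concentration decays as C = C₀·e^(−kτ), so C_peak/C_trough = e^(kτ).
τ_max = ln(C_peak/C_trough) / k = ln(15.8/4.92) / 0.02385 = 1.167 / 0.02385 = 48.93 h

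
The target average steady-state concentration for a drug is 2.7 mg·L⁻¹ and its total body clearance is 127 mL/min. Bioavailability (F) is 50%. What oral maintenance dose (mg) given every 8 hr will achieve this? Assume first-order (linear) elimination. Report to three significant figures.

Convert clearance: 127 mL/min × 60 min/h ÷ 1000 mL/L = 7.620 L/h
At steady state, dose per interval replaces the amount cleared in that interval: F·D/τ = CL·Css.
D = CL × Css × τ / F = 7.620 × 2.7 × 8 / 0.5 = 329.2 mg

329 mg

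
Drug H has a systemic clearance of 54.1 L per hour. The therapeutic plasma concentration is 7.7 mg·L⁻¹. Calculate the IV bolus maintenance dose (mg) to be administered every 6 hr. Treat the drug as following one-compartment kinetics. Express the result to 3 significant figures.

2500 mg

D = CL × Css × τ = 54.10 × 7.7 × 6 = 2499 mg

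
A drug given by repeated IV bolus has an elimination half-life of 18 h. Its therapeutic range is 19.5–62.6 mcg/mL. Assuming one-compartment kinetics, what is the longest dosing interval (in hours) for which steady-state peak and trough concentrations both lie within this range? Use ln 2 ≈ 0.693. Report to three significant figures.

k = 0.693 / t½ = 0.693 / 18 = 0.03850 h⁻¹
Between IV bolus doses, concentration decays as C = C₀·e^(−kτ), so C_peak/C_trough = e^(kτ).
τ_max = ln(C_peak/C_trough) / k = ln(62.6/19.5) / 0.03850 = 1.166 / 0.03850 = 30.29 h

30.3 h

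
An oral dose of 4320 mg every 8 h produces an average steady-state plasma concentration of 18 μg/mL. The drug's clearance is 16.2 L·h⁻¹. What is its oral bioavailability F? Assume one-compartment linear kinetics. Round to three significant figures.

0.540

F·D/τ = CL·Css at steady state → F = CL·Css·τ / D.
F = 16.2 × 18 × 8 / 4320 = 0.540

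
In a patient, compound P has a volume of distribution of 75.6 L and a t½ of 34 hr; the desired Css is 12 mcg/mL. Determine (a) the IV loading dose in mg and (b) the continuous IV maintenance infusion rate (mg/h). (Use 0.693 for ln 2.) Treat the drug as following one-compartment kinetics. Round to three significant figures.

LD = Vd × C = 75.60 × 12 = 907.2 mg
CL = 0.693 × Vd / t½ = 0.693 × 75.60 / 34 = 1.541 L/h
Infusion rate = CL × Css = 1.541 × 12 = 18.49 mg/h

(a) 907 mg; (b) 18.5 mg/h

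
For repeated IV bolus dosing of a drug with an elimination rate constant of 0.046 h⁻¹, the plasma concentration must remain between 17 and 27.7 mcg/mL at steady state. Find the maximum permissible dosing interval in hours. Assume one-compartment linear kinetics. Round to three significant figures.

10.6 h

Between IV bolus doses, concentration decays as C = C₀·e^(−kτ), so C_peak/C_trough = e^(kτ).
τ_max = ln(C_peak/C_trough) / k = ln(27.7/17) / 0.04600 = 0.4882 / 0.04600 = 10.61 h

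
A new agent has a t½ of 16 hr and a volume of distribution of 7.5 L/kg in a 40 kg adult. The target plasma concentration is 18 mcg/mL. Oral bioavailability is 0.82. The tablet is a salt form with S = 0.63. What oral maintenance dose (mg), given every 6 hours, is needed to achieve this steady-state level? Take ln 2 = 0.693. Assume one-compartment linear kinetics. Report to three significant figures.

2720 mg

Total Vd = 7.5 × 40 = 300.0 L
CL = 0.693 × Vd / t½ = 0.693 × 300.0 / 16 = 12.99 L/h
D = CL × Css × τ / F / S = 12.99 × 18 × 6 / 0.82 / 0.63 = 2716 mg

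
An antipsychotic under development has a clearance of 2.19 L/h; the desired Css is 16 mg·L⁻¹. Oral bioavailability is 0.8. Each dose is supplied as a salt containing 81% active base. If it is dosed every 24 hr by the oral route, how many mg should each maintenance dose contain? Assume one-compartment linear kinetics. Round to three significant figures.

D = CL × Css × τ / F / S = 2.190 × 16 × 24 / 0.8 / 0.81 = 1298 mg

1300 mg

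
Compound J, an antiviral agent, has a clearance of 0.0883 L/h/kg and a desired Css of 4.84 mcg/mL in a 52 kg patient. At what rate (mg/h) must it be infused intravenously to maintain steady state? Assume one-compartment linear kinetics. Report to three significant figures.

22.2 mg/h

CL = 0.0883 L/h/kg × 52 kg = 4.592 L/h
R₀ = 4.592 × 4.84 = 22.23 mg/h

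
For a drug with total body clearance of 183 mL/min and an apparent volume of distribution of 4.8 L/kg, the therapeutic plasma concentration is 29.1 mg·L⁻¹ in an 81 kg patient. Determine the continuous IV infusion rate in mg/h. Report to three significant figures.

CL = 183 mL/min = 183 × 0.06 = 10.98 L/h
R₀ = 10.98 × 29.1 = 319.5 mg/h

320 mg/h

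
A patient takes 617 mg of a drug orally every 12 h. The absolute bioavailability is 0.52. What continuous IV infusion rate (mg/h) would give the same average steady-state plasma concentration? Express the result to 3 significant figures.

Equivalent systemic input: infusion rate = F·D/τ.
Rate = 0.52 × 617 / 12 = 26.74 mg/h

26.7 mg/h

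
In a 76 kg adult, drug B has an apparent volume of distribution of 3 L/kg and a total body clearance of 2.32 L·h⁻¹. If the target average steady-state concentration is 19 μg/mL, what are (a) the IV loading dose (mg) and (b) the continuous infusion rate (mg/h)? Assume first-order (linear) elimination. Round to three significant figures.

(a) 4330 mg; (b) 44.1 mg/h

Total Vd = 3 × 76 = 228.0 L
LD = Vd · C_target = 228.0 × 19 = 4332 mg
Maintenance: replace elimination → rate = CL × Css = 2.320 × 19 = 44.08 mg/h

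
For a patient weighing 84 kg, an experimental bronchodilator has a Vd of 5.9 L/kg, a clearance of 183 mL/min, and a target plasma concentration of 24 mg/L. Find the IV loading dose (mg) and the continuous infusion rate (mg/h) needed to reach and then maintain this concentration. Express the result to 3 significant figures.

(a) 11900 mg; (b) 264 mg/h

Vd(total) = 84 kg × 5.9 L/kg = 495.6 L
LD = Vd · C_target = 495.6 × 24 = 11890 mg
CL = 183 mL/min = 183 × 0.06 = 10.98 L/h
Maintenance infusion rate = CL × Css = 10.98 × 24 = 263.5 mg/h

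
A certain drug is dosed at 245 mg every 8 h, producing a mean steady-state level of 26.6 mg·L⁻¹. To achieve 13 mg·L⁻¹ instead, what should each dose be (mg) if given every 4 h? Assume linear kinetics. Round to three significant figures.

59.9 mg

For first-order elimination, Css ∝ F·D/(CL·τ); F and CL are unchanged, so Css ∝ D/τ.
D₂ = D₁ × (Css,target / Css,current) × (τ₂/τ₁) = 245 × (13/26.6) × (4/8) = 59.87 mg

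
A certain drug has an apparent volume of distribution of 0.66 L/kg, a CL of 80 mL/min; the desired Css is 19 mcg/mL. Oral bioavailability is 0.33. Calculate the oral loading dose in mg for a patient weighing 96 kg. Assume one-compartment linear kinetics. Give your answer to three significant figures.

3650 mg

Vd = 0.66 L/kg × 96 kg = 63.36 L
LD = Vd × C / F = 63.36 × 19.00 / 0.33 = 3648 mg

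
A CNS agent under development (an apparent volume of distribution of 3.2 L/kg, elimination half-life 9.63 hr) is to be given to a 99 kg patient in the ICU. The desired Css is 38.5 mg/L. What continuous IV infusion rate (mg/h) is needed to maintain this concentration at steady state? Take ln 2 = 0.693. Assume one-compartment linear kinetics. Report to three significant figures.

Vd(total) = 99 kg × 3.2 L/kg = 316.8 L
CL = 0.693 × Vd / t½ = 0.693 × 316.8 / 9.63 = 22.80 L/h
Infusion rate = CL × Css = 22.80 × 38.5 = 877.8 mg/h

878 mg/h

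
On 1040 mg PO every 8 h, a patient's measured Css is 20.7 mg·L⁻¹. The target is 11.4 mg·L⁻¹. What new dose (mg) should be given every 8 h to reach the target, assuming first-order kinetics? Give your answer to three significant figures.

For first-order elimination, Css ∝ F·D/(CL·τ); F and CL are unchanged, so Css ∝ D/τ.
D₂ = D₁ × (Css,target / Css,current) = 1040 × 11.4/20.7 = 572.8 mg

573 mg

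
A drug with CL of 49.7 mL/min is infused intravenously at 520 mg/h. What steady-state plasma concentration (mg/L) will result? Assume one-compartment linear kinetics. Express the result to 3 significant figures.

CL = 49.7 mL/min × 60/1000 = 2.982 L/h
Css = rate / CL = 520 / 2.982 = 174.4 mg/L

174 mg/L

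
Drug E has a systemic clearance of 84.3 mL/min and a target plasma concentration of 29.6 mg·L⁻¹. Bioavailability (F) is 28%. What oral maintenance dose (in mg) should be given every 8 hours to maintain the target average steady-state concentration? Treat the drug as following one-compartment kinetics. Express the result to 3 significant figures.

Convert clearance: 84.3 mL/min × 60 min/h ÷ 1000 mL/L = 5.058 L/h
D = CL × Css × τ / F = 5.058 × 29.6 × 8 / 0.28 = 4278 mg

4280 mg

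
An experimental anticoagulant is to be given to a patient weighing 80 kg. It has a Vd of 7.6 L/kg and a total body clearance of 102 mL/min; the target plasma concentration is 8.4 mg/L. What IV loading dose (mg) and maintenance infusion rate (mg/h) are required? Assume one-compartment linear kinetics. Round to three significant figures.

Vd = 7.6 L/kg × 80 kg = 608.0 L
Loading: fill Vd to C_target → 608.0 L × 8.4 mg/L = 5107 mg
CL = 102 mL/min × 60/1000 = 6.120 L/h
Maintenance: replace elimination → rate = CL × Css = 6.120 × 8.4 = 51.41 mg/h

(a) 5110 mg; (b) 51.4 mg/h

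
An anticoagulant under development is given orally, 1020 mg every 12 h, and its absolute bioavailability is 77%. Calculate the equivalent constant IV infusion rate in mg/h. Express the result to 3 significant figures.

Equivalent systemic input: infusion rate = F·D/τ.
Rate = 0.77 × 1020 / 12 = 65.45 mg/h

65.5 mg/h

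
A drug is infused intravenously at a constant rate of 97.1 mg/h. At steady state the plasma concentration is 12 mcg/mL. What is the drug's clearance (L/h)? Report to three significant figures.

8.09 L/h

At steady state, infusion rate = CL × Css, so CL = rate / Css.
CL = 97.1 / 12 = 8.092 L/h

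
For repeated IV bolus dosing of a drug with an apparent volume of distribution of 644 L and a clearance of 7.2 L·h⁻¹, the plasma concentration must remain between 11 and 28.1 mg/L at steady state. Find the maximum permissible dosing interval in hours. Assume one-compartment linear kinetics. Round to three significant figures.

83.9 h

k = CL / Vd = 7.200 / 644.0 = 0.01118 h⁻¹
Between IV bolus doses, concentration decays as C = C₀·e^(−kτ), so C_peak/C_trough = e^(kτ).
τ_max = ln(C_peak/C_trough) / k = ln(28.1/11) / 0.01118 = 0.9379 / 0.01118 = 83.89 h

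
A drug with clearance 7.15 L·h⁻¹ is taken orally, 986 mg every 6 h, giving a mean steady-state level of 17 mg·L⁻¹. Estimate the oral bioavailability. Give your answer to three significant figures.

0.740

F·D/τ = CL·Css at steady state → F = CL·Css·τ / D.
F = 7.15 × 17 × 6 / 986 = 0.740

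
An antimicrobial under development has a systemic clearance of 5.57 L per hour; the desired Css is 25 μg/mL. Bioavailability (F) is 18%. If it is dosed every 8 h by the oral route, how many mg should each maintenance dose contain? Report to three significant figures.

6190 mg

D = CL × Css × τ / F = 5.570 × 25 × 8 / 0.18 = 6189 mg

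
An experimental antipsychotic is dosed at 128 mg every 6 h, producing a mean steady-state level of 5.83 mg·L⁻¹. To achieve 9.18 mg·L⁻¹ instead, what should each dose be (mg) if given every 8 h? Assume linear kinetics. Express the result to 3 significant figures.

With linear kinetics, Css is proportional to dose rate (D/τ) at fixed clearance.
D₂ = D₁ × (Css,target / Css,current) × (τ₂/τ₁) = 128 × (9.18/5.83) × (8/6) = 268.7 mg

269 mg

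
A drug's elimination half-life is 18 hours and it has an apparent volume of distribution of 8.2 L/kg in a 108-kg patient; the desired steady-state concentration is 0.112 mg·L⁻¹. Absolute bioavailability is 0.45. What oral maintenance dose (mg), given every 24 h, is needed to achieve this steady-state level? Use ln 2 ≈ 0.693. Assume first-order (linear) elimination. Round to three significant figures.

204 mg

Vd = 8.2 L/kg × 108 kg = 885.6 L
k = 0.693/18 = 0.03850 h⁻¹, so CL = k·Vd = 0.03850 × 885.6 = 34.10 L/h
D = CL × Css × τ / F = 34.10 × 0.112 × 24 / 0.45 = 203.7 mg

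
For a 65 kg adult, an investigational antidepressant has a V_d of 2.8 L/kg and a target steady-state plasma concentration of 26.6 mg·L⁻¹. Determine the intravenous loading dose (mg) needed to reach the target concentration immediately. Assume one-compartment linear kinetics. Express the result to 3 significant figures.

Vd = 2.8 L/kg × 65 kg = 182.0 L
The loading dose fills Vd to the target concentration.
LD = Vd × C = 182.0 × 26.60 = 4841 mg

4840 mg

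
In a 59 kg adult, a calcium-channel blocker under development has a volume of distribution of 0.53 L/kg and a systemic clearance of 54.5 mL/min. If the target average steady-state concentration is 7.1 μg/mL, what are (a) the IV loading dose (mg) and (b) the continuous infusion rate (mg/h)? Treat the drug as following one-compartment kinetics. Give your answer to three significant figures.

Total Vd = 0.53 × 59 = 31.27 L
Loading: fill Vd to C_target → 31.27 L × 7.1 mg/L = 222.0 mg
CL = 54.5 mL/min = 54.5 × 0.06 = 3.270 L/h
Maintenance infusion rate = CL × Css = 3.270 × 7.1 = 23.22 mg/h

(a) 222 mg; (b) 23.2 mg/h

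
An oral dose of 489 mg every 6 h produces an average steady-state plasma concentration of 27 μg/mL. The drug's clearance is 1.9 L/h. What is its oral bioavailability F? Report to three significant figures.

0.629

F·D/τ = CL·Css at steady state → F = CL·Css·τ / D.
F = 1.9 × 27 × 6 / 489 = 0.629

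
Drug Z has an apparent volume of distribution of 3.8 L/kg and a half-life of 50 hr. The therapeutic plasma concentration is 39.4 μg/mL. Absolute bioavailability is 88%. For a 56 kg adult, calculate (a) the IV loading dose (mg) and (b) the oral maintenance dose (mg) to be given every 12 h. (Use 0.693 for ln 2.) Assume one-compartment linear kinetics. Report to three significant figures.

(a) 8380 mg; (b) 1580 mg

Total Vd = 3.8 × 56 = 212.8 L
LD = Vd × C = 212.8 × 39.4 = 8384 mg
CL = 0.693 × Vd / t½ = 0.693 × 212.8 / 50 = 2.949 L/h
D = CL × Css × τ / F = 2.949 × 39.4 × 12 / 0.88 = 1584 mg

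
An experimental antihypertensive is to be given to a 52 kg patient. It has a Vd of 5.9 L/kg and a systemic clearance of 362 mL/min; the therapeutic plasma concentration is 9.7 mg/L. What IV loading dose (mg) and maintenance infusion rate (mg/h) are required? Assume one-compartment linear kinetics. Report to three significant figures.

(a) 2980 mg; (b) 211 mg/h

Vd = 5.9 L/kg × 52 kg = 306.8 L
Loading: fill Vd to C_target → 306.8 L × 9.7 mg/L = 2976 mg
CL = 362 mL/min = 362 × 0.06 = 21.72 L/h
Maintenance infusion rate = CL × Css = 21.72 × 9.7 = 210.7 mg/h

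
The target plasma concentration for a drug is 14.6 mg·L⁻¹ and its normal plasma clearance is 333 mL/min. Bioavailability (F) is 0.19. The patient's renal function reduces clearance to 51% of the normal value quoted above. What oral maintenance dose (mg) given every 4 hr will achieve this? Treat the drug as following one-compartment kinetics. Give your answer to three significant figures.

3130 mg

CL = 333 mL/min = 333 × 0.06 = 19.98 L/h
Patient clearance = 0.51 × 19.98 = 10.19 L/h
At steady state, dose per interval replaces the amount cleared in that interval: F·D/τ = CL·Css.
D = CL × Css × τ / F = 10.19 × 14.6 × 4 / 0.19 = 3132 mg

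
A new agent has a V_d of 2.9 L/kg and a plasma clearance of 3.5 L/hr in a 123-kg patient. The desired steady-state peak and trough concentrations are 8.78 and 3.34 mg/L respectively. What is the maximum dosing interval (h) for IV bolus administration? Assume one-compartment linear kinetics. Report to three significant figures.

Total Vd = 2.9 × 123 = 356.7 L
k = CL / Vd = 3.500 / 356.7 = 0.009812 h⁻¹
Between IV bolus doses, concentration decays as C = C₀·e^(−kτ), so C_peak/C_trough = e^(kτ).
τ_max = ln(C_peak/C_trough) / k = ln(8.78/3.34) / 0.009812 = 0.9665 / 0.009812 = 98.50 h

98.5 h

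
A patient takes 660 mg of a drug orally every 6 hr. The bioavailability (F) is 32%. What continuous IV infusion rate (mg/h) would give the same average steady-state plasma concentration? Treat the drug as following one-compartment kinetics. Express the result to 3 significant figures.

35.2 mg/h

Equivalent systemic input: infusion rate = F·D/τ.
Rate = 0.32 × 660 / 6 = 35.20 mg/h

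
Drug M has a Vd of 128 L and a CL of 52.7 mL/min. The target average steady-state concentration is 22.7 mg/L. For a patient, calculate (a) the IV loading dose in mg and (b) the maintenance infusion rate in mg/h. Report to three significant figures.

LD = Vd · C_target = 128.0 × 22.7 = 2906 mg
CL = 52.7 mL/min = 52.7 × 0.06 = 3.162 L/h
Infusion rate = 3.162 L/h × 22.7 mg/L = 71.78 mg/h

(a) 2910 mg; (b) 71.8 mg/h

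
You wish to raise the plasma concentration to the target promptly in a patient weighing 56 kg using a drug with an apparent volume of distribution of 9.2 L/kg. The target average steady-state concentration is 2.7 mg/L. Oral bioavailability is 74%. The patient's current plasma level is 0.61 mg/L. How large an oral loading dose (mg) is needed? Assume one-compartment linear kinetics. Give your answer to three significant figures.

Vd(total) = 56 kg × 9.2 L/kg = 515.2 L
The loading dose fills Vd to the target concentration.
Concentration deficit ΔC = 2.7 − 0.61 = 2.090 mg/L
LD = Vd × ΔC / F = 515.2 × 2.090 / 0.74 = 1455 mg

1460 mg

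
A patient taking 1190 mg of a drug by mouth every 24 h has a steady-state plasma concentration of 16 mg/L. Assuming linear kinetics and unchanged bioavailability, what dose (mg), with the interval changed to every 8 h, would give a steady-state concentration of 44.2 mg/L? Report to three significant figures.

1100 mg

For first-order elimination, Css ∝ F·D/(CL·τ); F and CL are unchanged, so Css ∝ D/τ.
D₂ = D₁ × (Css,target / Css,current) × (τ₂/τ₁) = 1190 × (44.2/16) × (8/24) = 1096 mg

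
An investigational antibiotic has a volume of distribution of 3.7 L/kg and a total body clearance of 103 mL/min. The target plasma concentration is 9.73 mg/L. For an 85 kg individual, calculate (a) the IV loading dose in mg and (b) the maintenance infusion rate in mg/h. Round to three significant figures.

(a) 3060 mg; (b) 60.1 mg/h

Total Vd = 3.7 × 85 = 314.5 L
Loading dose = Vd × C = 314.5 × 9.73 = 3060 mg
Convert clearance: 103 mL/min × 60 min/h ÷ 1000 mL/L = 6.180 L/h
Maintenance infusion rate = CL × Css = 6.180 × 9.73 = 60.13 mg/h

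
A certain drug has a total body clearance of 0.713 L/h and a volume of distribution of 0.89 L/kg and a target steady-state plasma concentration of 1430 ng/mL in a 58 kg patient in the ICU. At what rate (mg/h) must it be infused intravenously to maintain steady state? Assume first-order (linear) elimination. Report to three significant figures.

1.02 mg/h

C = 1430 ng/mL = 1.430 mg/L
Infusion rate = CL · Css = 0.7130 L/h × 1.43 mg/L = 1.020 mg/h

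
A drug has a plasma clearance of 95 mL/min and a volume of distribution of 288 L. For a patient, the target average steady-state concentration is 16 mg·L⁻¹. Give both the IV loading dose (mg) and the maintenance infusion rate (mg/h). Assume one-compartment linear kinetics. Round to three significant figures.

Loading dose = Vd × C = 288.0 × 16 = 4608 mg
Convert clearance: 95 mL/min × 60 min/h ÷ 1000 mL/L = 5.700 L/h
Maintenance: replace elimination → rate = CL × Css = 5.700 × 16 = 91.20 mg/h

(a) 4610 mg; (b) 91.2 mg/h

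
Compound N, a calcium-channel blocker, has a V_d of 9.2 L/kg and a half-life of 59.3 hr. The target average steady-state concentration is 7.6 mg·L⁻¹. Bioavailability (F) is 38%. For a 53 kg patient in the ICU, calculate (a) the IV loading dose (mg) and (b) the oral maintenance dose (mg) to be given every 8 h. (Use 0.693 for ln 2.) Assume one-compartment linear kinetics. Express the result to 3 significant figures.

(a) 3710 mg; (b) 912 mg

Vd(total) = 53 kg × 9.2 L/kg = 487.6 L
LD = Vd × C = 487.6 × 7.6 = 3706 mg
CL = 0.693 × Vd / t½ = 0.693 × 487.6 / 59.3 = 5.698 L/h
D = CL × Css × τ / F = 5.698 × 7.6 × 8 / 0.38 = 911.7 mg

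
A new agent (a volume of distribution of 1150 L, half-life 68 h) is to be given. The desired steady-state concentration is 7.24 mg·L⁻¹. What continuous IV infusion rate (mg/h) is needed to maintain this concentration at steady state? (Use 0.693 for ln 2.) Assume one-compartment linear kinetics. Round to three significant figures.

CL = 0.693 × Vd / t½ = 0.693 × 1150 / 68 = 11.72 L/h
Infusion rate = CL × Css = 11.72 × 7.24 = 84.85 mg/h

84.9 mg/h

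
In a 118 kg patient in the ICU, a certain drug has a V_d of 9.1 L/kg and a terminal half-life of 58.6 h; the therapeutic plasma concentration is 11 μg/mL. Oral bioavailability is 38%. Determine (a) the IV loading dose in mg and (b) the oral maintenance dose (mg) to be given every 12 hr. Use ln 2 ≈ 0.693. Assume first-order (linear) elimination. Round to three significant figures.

(a) 11800 mg; (b) 4410 mg

Vd = 9.1 L/kg × 118 kg = 1074 L
LD = Vd × C = 1074 × 11 = 11810 mg
CL = 0.693 × Vd / t½ = 0.693 × 1074 / 58.6 = 12.70 L/h
D = CL × Css × τ / F = 12.70 × 11 × 12 / 0.38 = 4412 mg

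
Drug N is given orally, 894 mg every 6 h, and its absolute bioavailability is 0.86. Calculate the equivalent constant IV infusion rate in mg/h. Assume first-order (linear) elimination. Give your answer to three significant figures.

Equivalent systemic input: infusion rate = F·D/τ.
Rate = 0.86 × 894 / 6 = 128.1 mg/h

128 mg/h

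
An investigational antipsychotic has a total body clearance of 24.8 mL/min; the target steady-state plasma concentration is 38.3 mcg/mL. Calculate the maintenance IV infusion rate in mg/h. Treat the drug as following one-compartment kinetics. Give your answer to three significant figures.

CL = 24.8 mL/min × 60/1000 = 1.488 L/h
Infusion rate = CL · Css = 1.488 L/h × 38.3 mg/L = 56.99 mg/h

57.0 mg/h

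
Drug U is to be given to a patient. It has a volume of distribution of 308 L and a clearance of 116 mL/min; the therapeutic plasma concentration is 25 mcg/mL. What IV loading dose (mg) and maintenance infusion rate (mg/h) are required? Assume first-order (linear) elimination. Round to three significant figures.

(a) 7700 mg; (b) 174 mg/h

Loading dose = Vd × C = 308.0 × 25 = 7700 mg
Convert clearance: 116 mL/min × 60 min/h ÷ 1000 mL/L = 6.960 L/h
Maintenance: replace elimination → rate = CL × Css = 6.960 × 25 = 174.0 mg/h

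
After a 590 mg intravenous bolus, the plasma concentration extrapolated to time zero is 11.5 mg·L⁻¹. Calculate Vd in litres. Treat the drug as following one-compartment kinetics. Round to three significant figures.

51.3 L

Immediately after an IV bolus, C₀ = Dose / Vd, so Vd = Dose / C₀.
Vd = 590 / 11.5 = 51.30 L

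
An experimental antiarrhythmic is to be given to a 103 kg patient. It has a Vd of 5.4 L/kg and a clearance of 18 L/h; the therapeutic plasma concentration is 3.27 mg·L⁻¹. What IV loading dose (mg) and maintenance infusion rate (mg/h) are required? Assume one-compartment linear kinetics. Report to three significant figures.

Total Vd = 5.4 × 103 = 556.2 L
Loading: fill Vd to C_target → 556.2 L × 3.27 mg/L = 1819 mg
Maintenance: replace elimination → rate = CL × Css = 18.00 × 3.27 = 58.86 mg/h

(a) 1820 mg; (b) 58.9 mg/h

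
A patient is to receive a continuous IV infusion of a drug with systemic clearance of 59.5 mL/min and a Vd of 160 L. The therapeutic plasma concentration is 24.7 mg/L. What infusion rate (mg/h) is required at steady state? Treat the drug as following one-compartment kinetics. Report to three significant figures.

Convert clearance: 59.5 mL/min × 60 min/h ÷ 1000 mL/L = 3.570 L/h
Infusion rate = CL · Css = 3.570 L/h × 24.7 mg/L = 88.18 mg/h

88.2 mg/h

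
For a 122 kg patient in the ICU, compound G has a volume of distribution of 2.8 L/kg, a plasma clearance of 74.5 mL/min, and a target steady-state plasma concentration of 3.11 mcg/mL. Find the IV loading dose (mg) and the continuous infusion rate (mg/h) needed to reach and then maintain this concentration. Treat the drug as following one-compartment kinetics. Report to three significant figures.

Vd(total) = 122 kg × 2.8 L/kg = 341.6 L
Loading dose = Vd × C = 341.6 × 3.11 = 1062 mg
CL = 74.5 mL/min × 60/1000 = 4.470 L/h
Maintenance: replace elimination → rate = CL × Css = 4.470 × 3.11 = 13.90 mg/h

(a) 1060 mg; (b) 13.9 mg/h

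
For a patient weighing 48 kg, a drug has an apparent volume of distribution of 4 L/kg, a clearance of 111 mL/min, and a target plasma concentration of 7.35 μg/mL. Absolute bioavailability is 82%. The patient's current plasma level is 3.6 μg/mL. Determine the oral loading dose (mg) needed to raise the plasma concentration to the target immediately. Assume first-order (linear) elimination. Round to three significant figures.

Total Vd = 4 × 48 = 192.0 L
Concentration deficit ΔC = 7.35 − 3.6 = 3.750 mg/L
LD = Vd × ΔC / F = 192.0 × 3.750 / 0.82 = 878.0 mg

878 mg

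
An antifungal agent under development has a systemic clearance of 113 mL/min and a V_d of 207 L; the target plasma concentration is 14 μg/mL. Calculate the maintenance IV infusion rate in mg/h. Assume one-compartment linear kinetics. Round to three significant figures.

94.9 mg/h

CL = 113 mL/min × 60/1000 = 6.780 L/h
Maintenance depends on clearance, not Vd — rate in must match rate out.
Rate = CL × Css = 6.780 × 14 = 94.92 mg/h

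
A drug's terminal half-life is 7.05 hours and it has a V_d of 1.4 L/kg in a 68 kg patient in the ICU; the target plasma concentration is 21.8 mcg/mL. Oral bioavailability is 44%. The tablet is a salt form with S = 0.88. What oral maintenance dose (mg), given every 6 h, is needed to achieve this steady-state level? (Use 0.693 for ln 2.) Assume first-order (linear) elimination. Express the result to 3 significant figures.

3160 mg

Vd(total) = 68 kg × 1.4 L/kg = 95.20 L
k = 0.693/7.05 = 0.09830 h⁻¹, so CL = k·Vd = 0.09830 × 95.20 = 9.358 L/h
D = CL × Css × τ / F / S = 9.358 × 21.8 × 6 / 0.44 / 0.88 = 3161 mg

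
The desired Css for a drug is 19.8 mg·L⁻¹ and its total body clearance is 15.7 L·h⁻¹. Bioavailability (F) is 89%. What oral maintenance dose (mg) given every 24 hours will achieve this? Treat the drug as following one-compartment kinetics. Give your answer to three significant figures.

8380 mg

D = CL × Css × τ / F = 15.70 × 19.8 × 24 / 0.89 = 8383 mg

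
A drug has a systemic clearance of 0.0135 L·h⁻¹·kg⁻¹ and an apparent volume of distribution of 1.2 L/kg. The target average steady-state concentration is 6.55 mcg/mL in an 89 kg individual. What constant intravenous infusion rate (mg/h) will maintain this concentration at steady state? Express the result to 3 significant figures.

CL = 0.0135 L·h⁻¹·kg⁻¹ × 89 kg = 1.202 L/h
Infusion rate = CL · Css = 1.202 L/h × 6.55 mg/L = 7.873 mg/h

7.87 mg/h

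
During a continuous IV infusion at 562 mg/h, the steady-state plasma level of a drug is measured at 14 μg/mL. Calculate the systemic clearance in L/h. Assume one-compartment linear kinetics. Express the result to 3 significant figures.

40.1 L/h

At steady state, infusion rate = CL × Css, so CL = rate / Css.
CL = 562 / 14 = 40.14 L/h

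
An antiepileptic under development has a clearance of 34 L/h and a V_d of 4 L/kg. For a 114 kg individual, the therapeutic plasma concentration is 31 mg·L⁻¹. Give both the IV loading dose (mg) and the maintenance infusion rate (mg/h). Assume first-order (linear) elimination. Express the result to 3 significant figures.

Vd(total) = 114 kg × 4 L/kg = 456.0 L
Loading: fill Vd to C_target → 456.0 L × 31 mg/L = 14140 mg
Maintenance infusion rate = CL × Css = 34.00 × 31 = 1054 mg/h

(a) 14100 mg; (b) 1050 mg/h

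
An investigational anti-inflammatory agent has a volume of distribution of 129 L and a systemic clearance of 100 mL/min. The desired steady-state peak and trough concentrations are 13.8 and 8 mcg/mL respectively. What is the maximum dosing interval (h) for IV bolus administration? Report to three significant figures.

11.7 h

CL = 100 mL/min = 100 × 0.06 = 6.000 L/h
k = CL / Vd = 6.000 / 129.0 = 0.04651 h⁻¹
Between IV bolus doses, concentration decays as C = C₀·e^(−kτ), so C_peak/C_trough = e^(kτ).
τ_max = ln(C_peak/C_trough) / k = ln(13.8/8) / 0.04651 = 0.5452 / 0.04651 = 11.72 h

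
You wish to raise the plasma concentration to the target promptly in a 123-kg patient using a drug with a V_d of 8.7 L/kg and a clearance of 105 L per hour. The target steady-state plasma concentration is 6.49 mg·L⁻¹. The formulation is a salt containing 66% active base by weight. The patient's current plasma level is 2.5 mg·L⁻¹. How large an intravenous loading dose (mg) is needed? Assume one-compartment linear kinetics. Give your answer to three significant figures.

Vd(total) = 123 kg × 8.7 L/kg = 1070 L
Concentration deficit ΔC = 6.49 − 2.5 = 3.990 mg/L
LD = Vd × ΔC / S = 1070 × 3.990 / 0.66 = 6469 mg

6470 mg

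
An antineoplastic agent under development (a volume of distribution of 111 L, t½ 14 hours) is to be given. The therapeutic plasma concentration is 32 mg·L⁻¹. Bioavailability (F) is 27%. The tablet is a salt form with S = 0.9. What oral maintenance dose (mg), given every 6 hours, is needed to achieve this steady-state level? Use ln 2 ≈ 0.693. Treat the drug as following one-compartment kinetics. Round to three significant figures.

4340 mg

CL = 0.693 × Vd / t½ = 0.693 × 111.0 / 14 = 5.495 L/h
D = CL × Css × τ / F / S = 5.495 × 32 × 6 / 0.27 / 0.9 = 4342 mg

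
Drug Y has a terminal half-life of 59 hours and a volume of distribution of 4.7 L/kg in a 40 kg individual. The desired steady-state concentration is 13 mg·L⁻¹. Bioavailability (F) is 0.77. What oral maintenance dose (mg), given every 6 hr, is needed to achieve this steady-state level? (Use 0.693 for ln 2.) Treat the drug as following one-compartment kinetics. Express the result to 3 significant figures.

Vd = 4.7 L/kg × 40 kg = 188.0 L
CL = ln 2 · Vd / t½ = 0.693 × 188.0 / 59 = 2.208 L/h
D = CL × Css × τ / F = 2.208 × 13 × 6 / 0.77 = 223.7 mg

224 mg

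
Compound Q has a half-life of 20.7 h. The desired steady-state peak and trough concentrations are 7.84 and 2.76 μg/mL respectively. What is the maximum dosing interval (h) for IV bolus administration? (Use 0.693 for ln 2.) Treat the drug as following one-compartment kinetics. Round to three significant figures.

k = 0.693 / t½ = 0.693 / 20.7 = 0.03348 h⁻¹
Between IV bolus doses, concentration decays as C = C₀·e^(−kτ), so C_peak/C_trough = e^(kτ).
τ_max = ln(C_peak/C_trough) / k = ln(7.84/2.76) / 0.03348 = 1.044 / 0.03348 = 31.18 h

31.2 h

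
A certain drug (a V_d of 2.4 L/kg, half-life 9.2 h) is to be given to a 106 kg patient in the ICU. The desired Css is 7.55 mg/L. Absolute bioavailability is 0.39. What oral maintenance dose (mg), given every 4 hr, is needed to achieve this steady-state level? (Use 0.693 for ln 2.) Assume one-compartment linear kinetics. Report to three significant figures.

1480 mg

Total Vd = 2.4 × 106 = 254.4 L
CL = ln 2 · Vd / t½ = 0.693 × 254.4 / 9.2 = 19.16 L/h
D = CL × Css × τ / F = 19.16 × 7.55 × 4 / 0.39 = 1484 mg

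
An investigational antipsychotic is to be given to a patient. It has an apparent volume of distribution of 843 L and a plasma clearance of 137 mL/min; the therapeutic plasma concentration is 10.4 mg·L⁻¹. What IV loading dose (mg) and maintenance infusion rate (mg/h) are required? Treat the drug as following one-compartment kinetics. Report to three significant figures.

LD = Vd · C_target = 843.0 × 10.4 = 8767 mg
Convert clearance: 137 mL/min × 60 min/h ÷ 1000 mL/L = 8.220 L/h
Maintenance: replace elimination → rate = CL × Css = 8.220 × 10.4 = 85.49 mg/h

(a) 8770 mg; (b) 85.5 mg/h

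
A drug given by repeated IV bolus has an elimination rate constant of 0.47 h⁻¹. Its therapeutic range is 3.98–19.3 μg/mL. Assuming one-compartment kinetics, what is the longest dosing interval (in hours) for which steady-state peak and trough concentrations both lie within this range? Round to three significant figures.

Between IV bolus doses, concentration decays as C = C₀·e^(−kτ), so C_peak/C_trough = e^(kτ).
τ_max = ln(C_peak/C_trough) / k = ln(19.3/3.98) / 0.4700 = 1.579 / 0.4700 = 3.360 h

3.36 h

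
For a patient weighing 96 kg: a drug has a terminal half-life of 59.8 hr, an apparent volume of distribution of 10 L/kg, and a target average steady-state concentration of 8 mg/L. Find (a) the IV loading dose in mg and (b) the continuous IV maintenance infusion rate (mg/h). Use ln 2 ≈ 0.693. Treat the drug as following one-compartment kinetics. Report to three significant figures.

Vd(total) = 96 kg × 10 L/kg = 960.0 L
LD = Vd × C = 960.0 × 8 = 7680 mg
CL = 0.693 × Vd / t½ = 0.693 × 960.0 / 59.8 = 11.13 L/h
Infusion rate = CL × Css = 11.13 × 8 = 89.04 mg/h

(a) 7680 mg; (b) 89.0 mg/h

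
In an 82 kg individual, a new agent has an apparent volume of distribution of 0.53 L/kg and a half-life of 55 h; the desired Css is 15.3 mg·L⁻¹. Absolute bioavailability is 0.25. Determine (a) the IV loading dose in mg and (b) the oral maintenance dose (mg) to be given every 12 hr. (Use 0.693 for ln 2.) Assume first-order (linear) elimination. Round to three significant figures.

(a) 665 mg; (b) 402 mg

Vd = 0.53 L/kg × 82 kg = 43.46 L
LD = Vd × C = 43.46 × 15.3 = 664.9 mg
CL = 0.693 × Vd / t½ = 0.693 × 43.46 / 55 = 0.5476 L/h
D = CL × Css × τ / F = 0.5476 × 15.3 × 12 / 0.25 = 402.2 mg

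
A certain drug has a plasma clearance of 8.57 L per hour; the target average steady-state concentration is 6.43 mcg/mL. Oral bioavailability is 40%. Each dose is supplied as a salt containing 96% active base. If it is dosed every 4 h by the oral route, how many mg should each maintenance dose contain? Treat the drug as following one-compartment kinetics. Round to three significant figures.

574 mg

At steady state, dose per interval replaces the amount cleared in that interval: F·S·D/τ = CL·Css.
D = CL × Css × τ / F / S = 8.570 × 6.43 × 4 / 0.4 / 0.96 = 574.0 mg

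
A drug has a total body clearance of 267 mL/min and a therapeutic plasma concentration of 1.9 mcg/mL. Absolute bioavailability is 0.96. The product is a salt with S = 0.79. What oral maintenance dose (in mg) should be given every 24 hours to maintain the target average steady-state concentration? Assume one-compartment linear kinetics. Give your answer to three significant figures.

CL = 267 mL/min = 267 × 0.06 = 16.02 L/h
At steady state, dose per interval replaces the amount cleared in that interval: F·S·D/τ = CL·Css.
D = CL × Css × τ / F / S = 16.02 × 1.9 × 24 / 0.96 / 0.79 = 963.2 mg

963 mg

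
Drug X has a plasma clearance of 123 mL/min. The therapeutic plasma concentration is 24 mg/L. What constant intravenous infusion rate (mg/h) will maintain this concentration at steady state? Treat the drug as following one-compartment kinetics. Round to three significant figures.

CL = 123 mL/min × 60/1000 = 7.380 L/h
At steady state, infusion rate equals elimination rate: rate in = CL × Css.
Rate = CL × Css = 7.380 × 24 = 177.1 mg/h

177 mg/h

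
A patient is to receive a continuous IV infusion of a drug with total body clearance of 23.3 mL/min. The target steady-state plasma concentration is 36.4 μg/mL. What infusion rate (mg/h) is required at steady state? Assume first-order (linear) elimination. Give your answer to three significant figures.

Convert clearance: 23.3 mL/min × 60 min/h ÷ 1000 mL/L = 1.398 L/h
At steady state, infusion rate equals elimination rate: rate in = CL × Css.
Infusion rate = CL · Css = 1.398 L/h × 36.4 mg/L = 50.89 mg/h

50.9 mg/h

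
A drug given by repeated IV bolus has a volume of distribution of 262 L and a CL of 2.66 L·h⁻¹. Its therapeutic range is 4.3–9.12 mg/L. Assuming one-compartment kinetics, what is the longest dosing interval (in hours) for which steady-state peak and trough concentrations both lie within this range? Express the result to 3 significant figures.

74.1 h

k = CL / Vd = 2.660 / 262.0 = 0.01015 h⁻¹
Between IV bolus doses, concentration decays as C = C₀·e^(−kτ), so C_peak/C_trough = e^(kτ).
τ_max = ln(C_peak/C_trough) / k = ln(9.12/4.3) / 0.01015 = 0.7519 / 0.01015 = 74.08 h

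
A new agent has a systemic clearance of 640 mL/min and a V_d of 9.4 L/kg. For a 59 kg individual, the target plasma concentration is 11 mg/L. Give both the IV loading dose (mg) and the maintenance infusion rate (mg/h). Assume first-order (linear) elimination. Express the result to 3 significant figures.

Total Vd = 9.4 × 59 = 554.6 L
Loading: fill Vd to C_target → 554.6 L × 11 mg/L = 6101 mg
Convert clearance: 640 mL/min × 60 min/h ÷ 1000 mL/L = 38.40 L/h
Maintenance infusion rate = CL × Css = 38.40 × 11 = 422.4 mg/h

(a) 6100 mg; (b) 422 mg/h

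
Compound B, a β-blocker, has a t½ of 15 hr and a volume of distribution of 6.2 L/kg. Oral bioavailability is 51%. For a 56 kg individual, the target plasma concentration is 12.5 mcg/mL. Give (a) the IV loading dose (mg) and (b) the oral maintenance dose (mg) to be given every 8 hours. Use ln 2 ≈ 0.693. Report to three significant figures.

Vd(total) = 56 kg × 6.2 L/kg = 347.2 L
LD = Vd × C = 347.2 × 12.5 = 4340 mg
CL = 0.693 × Vd / t½ = 0.693 × 347.2 / 15 = 16.04 L/h
D = CL × Css × τ / F = 16.04 × 12.5 × 8 / 0.51 = 3145 mg

(a) 4340 mg; (b) 3150 mg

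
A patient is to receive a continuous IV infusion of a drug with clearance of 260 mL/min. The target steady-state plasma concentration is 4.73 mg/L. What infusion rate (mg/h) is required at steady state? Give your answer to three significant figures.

73.8 mg/h

Convert clearance: 260 mL/min × 60 min/h ÷ 1000 mL/L = 15.60 L/h
At steady state, infusion rate equals elimination rate: rate in = CL × Css.
Rate = CL × Css = 15.60 × 4.73 = 73.79 mg/h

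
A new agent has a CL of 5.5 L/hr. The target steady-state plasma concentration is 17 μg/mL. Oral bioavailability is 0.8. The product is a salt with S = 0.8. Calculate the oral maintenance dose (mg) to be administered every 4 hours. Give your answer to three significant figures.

At steady state, dose per interval replaces the amount cleared in that interval: F·S·D/τ = CL·Css.
D = CL × Css × τ / F / S = 5.500 × 17 × 4 / 0.8 / 0.8 = 584.4 mg

584 mg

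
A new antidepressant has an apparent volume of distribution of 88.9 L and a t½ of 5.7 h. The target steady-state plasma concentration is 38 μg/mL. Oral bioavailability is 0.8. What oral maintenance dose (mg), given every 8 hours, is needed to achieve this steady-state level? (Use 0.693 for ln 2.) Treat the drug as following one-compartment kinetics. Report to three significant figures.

CL = 0.693 × Vd / t½ = 0.693 × 88.90 / 5.7 = 10.81 L/h
D = CL × Css × τ / F = 10.81 × 38 × 8 / 0.8 = 4108 mg

4110 mg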